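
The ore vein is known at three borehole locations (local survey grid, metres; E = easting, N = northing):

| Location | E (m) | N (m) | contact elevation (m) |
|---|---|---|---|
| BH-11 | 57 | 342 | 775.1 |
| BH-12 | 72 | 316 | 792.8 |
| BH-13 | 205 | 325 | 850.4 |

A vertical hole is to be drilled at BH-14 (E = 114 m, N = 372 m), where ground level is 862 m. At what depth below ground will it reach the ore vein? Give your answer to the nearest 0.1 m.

Let the plane be z = a·E + b·N + c.
BH-12−BH-11: 15a − 26b = 17.7;  BH-13−BH-11: 148a − 17b = 75.3.
Solving gives a = 0.46115, b = −0.41472.
Then c = 775.1 − a·57 − b·342 = 890.65.
At (114, 372): z_contact = 52.57 − 154.28 + 890.65 = 788.94 m.
Depth below ground = 862 − 788.94 = 73.1 m.

73.1 m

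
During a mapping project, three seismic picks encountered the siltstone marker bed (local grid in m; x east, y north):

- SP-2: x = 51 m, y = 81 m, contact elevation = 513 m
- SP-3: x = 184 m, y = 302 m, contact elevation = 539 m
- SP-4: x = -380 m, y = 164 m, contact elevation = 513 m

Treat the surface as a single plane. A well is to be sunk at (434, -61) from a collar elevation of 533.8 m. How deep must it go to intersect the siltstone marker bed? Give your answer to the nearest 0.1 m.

Let the plane be z = a·x + b·y + c.
SP-3−SP-2: 133a + 221b = 26;  SP-4−SP-2: −431a + 83b = 0.
Solving gives a = 0.02030, b = 0.10543.
Then c = 513 − a·51 − b·81 = 503.42.
At (434, -61): z_contact = 8.81 − 6.43 + 503.42 = 505.81 m.
Depth below ground = 533.8 − 505.81 = 28.0 m.

28.0 m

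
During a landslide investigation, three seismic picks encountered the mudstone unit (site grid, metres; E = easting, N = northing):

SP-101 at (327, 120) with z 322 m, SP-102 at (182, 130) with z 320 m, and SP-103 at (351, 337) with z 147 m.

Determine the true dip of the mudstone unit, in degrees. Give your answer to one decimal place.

38.8°

Two edge vectors: SP-101→SP-102 = (-145, 10, -2), SP-101→SP-103 = (24, 217, -175).
Normal n = (SP-101→SP-102) × (SP-101→SP-103) = (-1316, -25423, -31705).
So ∂z/∂E = −n_x/n_z = −0.04151 and ∂z/∂N = −n_y/n_z = −0.80186.
Gradient magnitude |∇z| = √(a² + b²) = √(0.00172 + 0.64298) = 0.80293.
True dip = arctan(0.80293) = 38.8°, dipping toward N (azimuth ≈ 003°).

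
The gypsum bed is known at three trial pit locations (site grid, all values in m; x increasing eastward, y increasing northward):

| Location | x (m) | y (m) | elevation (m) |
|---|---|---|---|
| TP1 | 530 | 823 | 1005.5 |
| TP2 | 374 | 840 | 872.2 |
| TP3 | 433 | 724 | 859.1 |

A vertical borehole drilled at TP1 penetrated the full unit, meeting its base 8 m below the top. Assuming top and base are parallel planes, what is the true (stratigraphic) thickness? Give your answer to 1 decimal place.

5.4 m

Let the plane be z = a·x + b·y + c.
TP2−TP1: −156a + 17b = −133.3;  TP3−TP1: −97a − 99b = −146.4.
Solving gives a = 0.91766, b = 0.57967.
|∇z| = √(a²+b²) = 1.08541, so dip δ = arctan(1.08541) = 47.35°.
True thickness = vertical thickness × cos δ = 8 × cos 47.35° = 5.4 m.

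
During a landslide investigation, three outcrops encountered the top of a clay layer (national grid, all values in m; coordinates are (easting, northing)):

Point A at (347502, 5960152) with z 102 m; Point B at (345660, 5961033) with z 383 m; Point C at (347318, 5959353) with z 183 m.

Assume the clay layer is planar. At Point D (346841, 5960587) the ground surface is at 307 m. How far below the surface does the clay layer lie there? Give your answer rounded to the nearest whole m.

111 m

Two edge vectors: Point A→Point B = (-1842, 881, 281), Point A→Point C = (-184, -799, 81).
Normal n = (Point A→Point B) × (Point A→Point C) = (295880, 97498, 1633862).
So ∂z/∂E = −n_x/n_z = −0.18109241 and ∂z/∂N = −n_y/n_z = −0.05967334.
Intercept c from Point A: 102 + 62929.97 + 355662.17 = 418694.14.
At (346841, 5960587): z_contact = −62810.3 − 355688.1 + 418694.14 = 195.7 m.
Depth below ground = 307 − 195.7 = 111 m.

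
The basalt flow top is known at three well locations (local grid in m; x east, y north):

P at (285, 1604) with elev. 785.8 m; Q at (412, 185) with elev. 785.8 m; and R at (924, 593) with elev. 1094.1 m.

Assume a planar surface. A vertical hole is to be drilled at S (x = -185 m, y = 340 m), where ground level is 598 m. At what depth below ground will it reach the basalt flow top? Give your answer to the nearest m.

Two edge vectors: P→Q = (127, -1419, 0), P→R = (639, -1011, 308.3).
Normal n = (P→Q) × (P→R) = (-437477.7, -39154.1, 778344).
So ∂z/∂x = −n_x/n_z = 0.56206 and ∂z/∂y = −n_y/n_z = 0.05030.
Intercept c from P: 785.8 − 160.19 − 80.69 = 544.92.
At (-185, 340): z_contact = −104.0 + 17.1 + 544.92 = 458.0 m.
Depth below ground = 598 − 458.0 = 140 m.

140 m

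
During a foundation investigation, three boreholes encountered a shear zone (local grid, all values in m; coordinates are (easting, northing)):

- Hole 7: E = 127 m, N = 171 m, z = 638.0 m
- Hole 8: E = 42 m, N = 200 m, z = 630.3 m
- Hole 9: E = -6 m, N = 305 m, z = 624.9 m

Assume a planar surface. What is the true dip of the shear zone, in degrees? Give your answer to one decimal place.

Let the plane be z = a·E + b·N + c.
Hole 8−Hole 7: −85a + 29b = −7.7;  Hole 9−Hole 7: −133a + 134b = −13.1.
Solving gives a = 0.08654, b = −0.01187.
Gradient magnitude |∇z| = √(a² + b²) = √(0.00749 + 0.00014) = 0.08735.
True dip = arctan(0.08735) = 5.0°, dipping toward W (azimuth ≈ 278°).

5.0°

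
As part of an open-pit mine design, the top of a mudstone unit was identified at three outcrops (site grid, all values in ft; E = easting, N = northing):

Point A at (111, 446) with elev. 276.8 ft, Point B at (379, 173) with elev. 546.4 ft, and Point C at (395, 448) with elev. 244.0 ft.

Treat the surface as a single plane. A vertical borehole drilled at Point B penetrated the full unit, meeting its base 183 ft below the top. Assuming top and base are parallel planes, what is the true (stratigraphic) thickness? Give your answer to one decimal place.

123.2 ft

Two edge vectors: Point A→Point B = (268, -273, 269.6), Point A→Point C = (284, 2, -32.8).
Normal n = (Point A→Point B) × (Point A→Point C) = (8415.2, 85356.8, 78068).
So ∂z/∂E = −n_x/n_z = −0.10779 and ∂z/∂N = −n_y/n_z = −1.09336.
|∇z| = √(a²+b²) = 1.09867, so dip δ = arctan(1.09867) = 47.69°.
True thickness = vertical thickness × cos δ = 183 × cos 47.69° = 123.2 ft.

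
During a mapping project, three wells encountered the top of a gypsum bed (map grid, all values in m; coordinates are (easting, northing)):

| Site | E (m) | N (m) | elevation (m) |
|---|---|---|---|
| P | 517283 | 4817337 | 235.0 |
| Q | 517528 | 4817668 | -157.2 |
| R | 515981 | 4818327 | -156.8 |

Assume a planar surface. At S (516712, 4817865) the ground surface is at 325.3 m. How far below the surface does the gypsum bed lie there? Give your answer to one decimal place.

346.6 m

Let the plane be z = a·E + b·N + c.
Q−P: 245a + 331b = −392.2;  R−P: −1302a + 990b = −391.8.
Solving gives a = −0.383945943, b = −0.900704665.
Then c = 235 − a·517283 − b·4817337 = 4537841.62.
At (516712, 4817865): z_contact = −198389.48 − 4339473.48 + 4537841.62 = -21.34 m.
Depth below ground = 325.3 − (-21.34) = 346.6 m.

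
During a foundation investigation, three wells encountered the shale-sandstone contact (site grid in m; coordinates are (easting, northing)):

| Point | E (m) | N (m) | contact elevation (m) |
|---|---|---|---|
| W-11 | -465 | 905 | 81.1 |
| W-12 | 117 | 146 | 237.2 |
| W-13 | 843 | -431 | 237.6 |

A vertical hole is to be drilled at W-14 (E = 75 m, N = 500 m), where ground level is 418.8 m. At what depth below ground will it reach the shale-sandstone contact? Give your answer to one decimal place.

Two edge vectors: W-11→W-12 = (582, -759, 156.1), W-11→W-13 = (1308, -1336, 156.5).
Normal n = (W-11→W-12) × (W-11→W-13) = (89766.1, 113095.8, 215220).
So ∂z/∂E = −n_x/n_z = −0.41709 and ∂z/∂N = −n_y/n_z = −0.52549.
Intercept c from W-11: 81.1 − 193.95 + 475.57 = 362.72.
At (75, 500): z_contact = −31.28 − 262.74 + 362.72 = 68.69 m.
Depth below ground = 418.8 − 68.69 = 350.1 m.

350.1 m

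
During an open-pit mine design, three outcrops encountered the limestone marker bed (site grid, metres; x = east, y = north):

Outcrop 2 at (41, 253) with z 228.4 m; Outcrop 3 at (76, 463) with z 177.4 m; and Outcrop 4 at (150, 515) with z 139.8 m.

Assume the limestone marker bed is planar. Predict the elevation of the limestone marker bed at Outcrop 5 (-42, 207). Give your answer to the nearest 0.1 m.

268.4 m

Two edge vectors: Outcrop 2→Outcrop 3 = (35, 210, -51), Outcrop 2→Outcrop 4 = (109, 262, -88.6).
Normal n = (Outcrop 2→Outcrop 3) × (Outcrop 2→Outcrop 4) = (-5244, -2458, -13720).
So ∂z/∂x = −n_x/n_z = −0.38222 and ∂z/∂y = −n_y/n_z = −0.17915.
Intercept c from Outcrop 2: 228.4 + 15.67 + 45.33 = 289.40.
At (-42, 207): z = 16.1 − 37.1 + 289.40 = 268.4 m.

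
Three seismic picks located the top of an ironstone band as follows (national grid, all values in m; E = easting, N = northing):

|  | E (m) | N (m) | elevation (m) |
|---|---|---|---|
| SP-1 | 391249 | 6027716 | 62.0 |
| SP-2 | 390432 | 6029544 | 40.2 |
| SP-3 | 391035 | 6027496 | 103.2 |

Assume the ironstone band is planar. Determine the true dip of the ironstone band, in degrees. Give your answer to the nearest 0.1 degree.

Let the plane be z = a·E + b·N + c.
SP-2−SP-1: −817a + 1828b = −21.8;  SP-3−SP-1: −214a − 220b = 41.2.
Solving gives a = −0.12351, b = −0.06713.
Gradient magnitude |∇z| = √(a² + b²) = √(0.01526 + 0.00451) = 0.14058.
True dip = arctan(0.14058) = 8.0°, dipping toward ENE (azimuth ≈ 061°).

8.0°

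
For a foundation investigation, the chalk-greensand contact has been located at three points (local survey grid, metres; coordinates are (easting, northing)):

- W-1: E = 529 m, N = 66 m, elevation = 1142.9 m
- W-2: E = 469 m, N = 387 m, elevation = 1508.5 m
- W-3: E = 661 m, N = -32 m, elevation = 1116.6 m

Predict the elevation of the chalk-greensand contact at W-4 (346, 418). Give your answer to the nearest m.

Let the plane be z = a·E + b·N + c.
W-2−W-1: −60a + 321b = 365.6;  W-3−W-1: 132a − 98b = −26.3.
Solving gives a = 0.75048, b = 1.27922.
Then c = 1142.9 − a·529 − b·66 = 661.47.
At (346, 418): z = 259.7 + 534.7 + 661.47 = 1455.8 m.

1456 m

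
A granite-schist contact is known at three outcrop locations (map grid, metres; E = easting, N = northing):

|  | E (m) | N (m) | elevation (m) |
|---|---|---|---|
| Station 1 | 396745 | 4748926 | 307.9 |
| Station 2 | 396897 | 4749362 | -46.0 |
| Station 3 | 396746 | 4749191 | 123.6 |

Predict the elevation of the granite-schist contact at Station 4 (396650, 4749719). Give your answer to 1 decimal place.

Two edge vectors: Station 1→Station 2 = (152, 436, -353.9), Station 1→Station 3 = (1, 265, -184.3).
Normal n = (Station 1→Station 2) × (Station 1→Station 3) = (13428.7, 27659.7, 39844).
So ∂z/∂E = −n_x/n_z = −0.337031925 and ∂z/∂N = −n_y/n_z = −0.694199880.
Intercept c from Station 1: 307.9 + 133715.73 + 3296703.86 = 3430727.49.
At (396650, 4749719): z = −133683.7 − 3297254.4 + 3430727.49 = -210.6 m.

-210.6 m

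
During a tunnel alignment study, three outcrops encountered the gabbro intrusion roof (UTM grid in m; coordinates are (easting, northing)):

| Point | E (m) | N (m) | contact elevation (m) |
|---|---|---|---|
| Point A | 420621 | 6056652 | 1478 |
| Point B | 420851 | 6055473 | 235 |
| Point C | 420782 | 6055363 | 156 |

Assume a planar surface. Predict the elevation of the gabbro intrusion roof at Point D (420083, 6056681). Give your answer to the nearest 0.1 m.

Let the plane be z = a·E + b·N + c.
Point B−Point A: 230a − 1179b = −1243;  Point C−Point A: 161a − 1289b = −1322.
Solving gives a = −0.408706904, b = 0.974552512.
Then c = 1478 − a·420621 − b·6056652 = −5729136.72.
At (420083, 6056681): z = −171690.8 + 5902553.7 − 5729136.72 = 1726.1 m.

1726.1 m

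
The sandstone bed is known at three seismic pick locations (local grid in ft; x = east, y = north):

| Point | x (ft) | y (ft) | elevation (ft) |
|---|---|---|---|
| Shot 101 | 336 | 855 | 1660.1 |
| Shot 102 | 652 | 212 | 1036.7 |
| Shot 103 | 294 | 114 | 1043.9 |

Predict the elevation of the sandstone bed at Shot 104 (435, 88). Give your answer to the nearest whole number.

986 ft

Let the plane be z = a·x + b·y + c.
Shot 102−Shot 101: 316a − 643b = −623.4;  Shot 103−Shot 101: −42a − 741b = −616.2.
Solving gives a = −0.25166, b = 0.84584.
Then c = 1660.1 − a·336 − b·855 = 1021.46.
At (435, 88): z = −109.5 + 74.4 + 1021.46 = 986.4 ft.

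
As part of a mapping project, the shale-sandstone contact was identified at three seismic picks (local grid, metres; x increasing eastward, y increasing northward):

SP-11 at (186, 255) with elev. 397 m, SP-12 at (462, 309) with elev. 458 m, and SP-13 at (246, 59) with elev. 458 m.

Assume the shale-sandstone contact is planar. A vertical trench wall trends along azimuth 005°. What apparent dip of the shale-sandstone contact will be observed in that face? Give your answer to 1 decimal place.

Let the plane be z = a·x + b·y + c.
SP-12−SP-11: 276a + 54b = 61;  SP-13−SP-11: 60a − 196b = 61.
Solving gives a = 0.26598, b = −0.22980.
Unit vector along 005° is (sin 5°, cos 5°) = (0.0872, 0.9962).
Slope in that direction = a·(0.0872) + b·(0.9962) = −0.20575.
Apparent dip = arctan|0.20575| = 11.6° (true dip is 19.4°, so apparent ≤ true as expected).

11.6°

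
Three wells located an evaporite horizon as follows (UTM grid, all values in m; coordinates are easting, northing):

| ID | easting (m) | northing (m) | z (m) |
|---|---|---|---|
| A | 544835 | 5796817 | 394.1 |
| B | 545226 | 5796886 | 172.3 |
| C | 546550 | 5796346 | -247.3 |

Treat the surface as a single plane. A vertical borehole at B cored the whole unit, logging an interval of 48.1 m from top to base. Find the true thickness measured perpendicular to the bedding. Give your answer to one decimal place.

Let the plane be z = a·easting + b·northing + c.
B−A: 391a + 69b = −221.8;  C−A: 1715a − 471b = −641.4.
Solving gives a = −0.49166, b = −0.42843.
|∇z| = √(a²+b²) = 0.65214, so dip δ = arctan(0.65214) = 33.11°.
True thickness = vertical thickness × cos δ = 48.1 × cos 33.11° = 40.3 m.

40.3 m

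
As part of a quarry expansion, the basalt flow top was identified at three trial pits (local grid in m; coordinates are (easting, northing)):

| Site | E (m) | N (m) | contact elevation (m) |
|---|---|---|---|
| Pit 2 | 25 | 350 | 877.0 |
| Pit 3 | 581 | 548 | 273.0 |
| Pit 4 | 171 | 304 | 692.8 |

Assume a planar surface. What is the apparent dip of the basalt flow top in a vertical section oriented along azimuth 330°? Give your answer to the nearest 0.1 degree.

39.2°

Two edge vectors: Pit 2→Pit 3 = (556, 198, -604), Pit 2→Pit 4 = (146, -46, -184.2).
Normal n = (Pit 2→Pit 3) × (Pit 2→Pit 4) = (-64255.6, 14231.2, -54484).
So ∂z/∂E = −n_x/n_z = −1.17935 and ∂z/∂N = −n_y/n_z = 0.26120.
Unit vector along 330° is (sin 330°, cos 330°) = (-0.5000, 0.8660).
Slope in that direction = a·(-0.5000) + b·(0.8660) = 0.81588.
Apparent dip = arctan|0.81588| = 39.2° (true dip is 50.4°, so apparent ≤ true as expected).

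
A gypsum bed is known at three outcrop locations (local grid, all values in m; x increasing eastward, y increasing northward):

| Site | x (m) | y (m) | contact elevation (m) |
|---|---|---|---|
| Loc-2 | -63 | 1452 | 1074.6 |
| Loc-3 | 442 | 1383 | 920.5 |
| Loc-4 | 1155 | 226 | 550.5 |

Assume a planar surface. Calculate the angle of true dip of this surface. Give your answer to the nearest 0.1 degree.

Two edge vectors: Loc-2→Loc-3 = (505, -69, -154.1), Loc-2→Loc-4 = (1218, -1226, -524.1).
Normal n = (Loc-2→Loc-3) × (Loc-2→Loc-4) = (-152763.7, 76976.7, -535088).
So ∂z/∂x = −n_x/n_z = −0.28549 and ∂z/∂y = −n_y/n_z = 0.14386.
Gradient magnitude |∇z| = √(a² + b²) = √(0.08151 + 0.02070) = 0.31969.
True dip = arctan(0.31969) = 17.7°, dipping toward ESE (azimuth ≈ 117°).

17.7°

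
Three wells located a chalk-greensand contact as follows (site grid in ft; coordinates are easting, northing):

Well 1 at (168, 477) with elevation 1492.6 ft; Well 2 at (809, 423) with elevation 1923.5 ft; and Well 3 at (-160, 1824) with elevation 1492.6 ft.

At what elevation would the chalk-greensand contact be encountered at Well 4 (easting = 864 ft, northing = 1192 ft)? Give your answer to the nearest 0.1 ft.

2089.8 ft

Let the plane be z = a·easting + b·northing + c.
Well 2−Well 1: 641a − 54b = 430.9;  Well 3−Well 1: −328a + 1347b = 0.
Solving gives a = 0.686310, b = 0.167119.
Then c = 1492.6 − a·168 − b·477 = 1297.58.
At (864, 1192): z = 593.0 + 199.2 + 1297.58 = 2089.8 ft.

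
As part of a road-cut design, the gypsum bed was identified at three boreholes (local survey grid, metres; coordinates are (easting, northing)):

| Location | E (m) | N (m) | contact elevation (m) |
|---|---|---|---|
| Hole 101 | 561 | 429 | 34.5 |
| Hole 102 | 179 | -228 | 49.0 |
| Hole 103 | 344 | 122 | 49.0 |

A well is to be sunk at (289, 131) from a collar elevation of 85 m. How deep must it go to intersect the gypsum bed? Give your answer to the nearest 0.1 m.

24.1 m

Two edge vectors: Hole 101→Hole 102 = (-382, -657, 14.5), Hole 101→Hole 103 = (-217, -307, 14.5).
Normal n = (Hole 101→Hole 102) × (Hole 101→Hole 103) = (-5075, 2392.5, -25295).
So ∂z/∂E = −n_x/n_z = −0.20063 and ∂z/∂N = −n_y/n_z = 0.09458.
Intercept c from Hole 101: 34.5 + 112.55 − 40.58 = 106.48.
At (289, 131): z_contact = −57.98 + 12.39 + 106.48 = 60.89 m.
Depth below ground = 85 − 60.89 = 24.1 m.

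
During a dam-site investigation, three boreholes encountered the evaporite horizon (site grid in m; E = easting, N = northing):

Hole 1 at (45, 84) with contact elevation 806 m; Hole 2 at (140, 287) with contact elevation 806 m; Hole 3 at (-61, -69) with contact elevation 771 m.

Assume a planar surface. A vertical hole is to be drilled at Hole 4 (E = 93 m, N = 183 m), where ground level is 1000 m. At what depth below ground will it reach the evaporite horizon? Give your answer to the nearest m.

192 m

Let the plane be z = a·E + b·N + c.
Hole 2−Hole 1: 95a + 203b = 0;  Hole 3−Hole 1: −106a − 153b = −35.
Solving gives a = 1.01747, b = −0.47616.
Then c = 806 − a·45 − b·84 = 800.21.
At (93, 183): z_contact = 94.6 − 87.1 + 800.21 = 807.7 m.
Depth below ground = 1000 − 807.7 = 192 m.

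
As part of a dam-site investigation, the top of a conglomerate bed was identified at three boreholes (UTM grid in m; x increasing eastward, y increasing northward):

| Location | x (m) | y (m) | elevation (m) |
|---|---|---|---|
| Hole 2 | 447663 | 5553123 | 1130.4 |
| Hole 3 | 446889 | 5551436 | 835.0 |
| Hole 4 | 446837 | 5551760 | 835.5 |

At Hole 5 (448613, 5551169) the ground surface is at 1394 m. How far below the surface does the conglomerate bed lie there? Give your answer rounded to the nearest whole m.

Let the plane be z = a·x + b·y + c.
Hole 3−Hole 2: −774a − 1687b = −295.4;  Hole 4−Hole 2: −826a − 1363b = −294.9.
Solving gives a = 0.28025436, b = 0.04652230.
Then c = 1130.4 − a·447663 − b·5553123 = −382673.18.
At (448613, 5551169): z_contact = 125725.7 + 258253.2 − 382673.18 = 1305.7 m.
Depth below ground = 1394 − 1305.7 = 88 m.

88 m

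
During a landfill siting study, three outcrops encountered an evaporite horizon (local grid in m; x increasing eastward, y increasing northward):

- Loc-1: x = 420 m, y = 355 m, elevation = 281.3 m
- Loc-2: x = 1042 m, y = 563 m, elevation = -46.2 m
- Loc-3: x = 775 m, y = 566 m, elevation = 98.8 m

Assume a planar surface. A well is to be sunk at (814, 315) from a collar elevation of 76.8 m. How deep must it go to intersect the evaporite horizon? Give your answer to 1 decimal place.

11.2 m

Let the plane be z = a·x + b·y + c.
Loc-2−Loc-1: 622a + 208b = −327.5;  Loc-3−Loc-1: 355a + 211b = −182.5.
Solving gives a = −0.542533, b = 0.047864.
Then c = 281.3 − a·420 − b·355 = 492.17.
At (814, 315): z_contact = −441.62 + 15.08 + 492.17 = 65.63 m.
Depth below ground = 76.8 − 65.63 = 11.2 m.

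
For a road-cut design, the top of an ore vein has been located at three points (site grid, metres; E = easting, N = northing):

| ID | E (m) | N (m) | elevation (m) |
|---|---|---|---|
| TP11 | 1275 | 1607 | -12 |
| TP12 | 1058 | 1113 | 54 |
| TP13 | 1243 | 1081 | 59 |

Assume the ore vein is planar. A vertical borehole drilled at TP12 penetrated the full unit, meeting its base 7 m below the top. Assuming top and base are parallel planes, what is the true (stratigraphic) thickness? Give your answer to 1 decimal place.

6.9 m

Let the plane be z = a·E + b·N + c.
TP12−TP11: −217a − 494b = 66;  TP13−TP11: −32a − 526b = 71.
Solving gives a = 0.00364, b = −0.13520.
|∇z| = √(a²+b²) = 0.13525, so dip δ = arctan(0.13525) = 7.70°.
True thickness = vertical thickness × cos δ = 7 × cos 7.70° = 6.9 m.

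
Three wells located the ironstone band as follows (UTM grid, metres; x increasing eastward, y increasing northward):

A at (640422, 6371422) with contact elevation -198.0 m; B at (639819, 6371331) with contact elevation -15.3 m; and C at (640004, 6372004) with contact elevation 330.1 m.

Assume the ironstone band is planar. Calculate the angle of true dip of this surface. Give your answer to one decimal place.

36.4°

Two edge vectors: A→B = (-603, -91, 182.7), A→C = (-418, 582, 528.1).
Normal n = (A→B) × (A→C) = (-154388.5, 242075.7, -388984).
So ∂z/∂x = −n_x/n_z = −0.39690 and ∂z/∂y = −n_y/n_z = 0.62233.
Gradient magnitude |∇z| = √(a² + b²) = √(0.15753 + 0.38729) = 0.73812.
True dip = arctan(0.73812) = 36.4°, dipping toward SSE (azimuth ≈ 147°).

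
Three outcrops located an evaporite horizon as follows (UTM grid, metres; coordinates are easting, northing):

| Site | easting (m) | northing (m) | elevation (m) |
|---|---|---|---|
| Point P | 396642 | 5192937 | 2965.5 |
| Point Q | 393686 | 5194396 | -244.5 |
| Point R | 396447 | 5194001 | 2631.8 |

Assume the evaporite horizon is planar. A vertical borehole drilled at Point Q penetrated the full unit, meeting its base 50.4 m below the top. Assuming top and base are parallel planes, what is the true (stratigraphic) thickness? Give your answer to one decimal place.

35.1 m

Let the plane be z = a·easting + b·northing + c.
Point Q−Point P: −2956a + 1459b = −3210;  Point R−Point P: −195a + 1064b = −333.7.
Solving gives a = 1.02373, b = −0.12601.
|∇z| = √(a²+b²) = 1.03146, so dip δ = arctan(1.03146) = 45.89°.
True thickness = vertical thickness × cos δ = 50.4 × cos 45.89° = 35.1 m.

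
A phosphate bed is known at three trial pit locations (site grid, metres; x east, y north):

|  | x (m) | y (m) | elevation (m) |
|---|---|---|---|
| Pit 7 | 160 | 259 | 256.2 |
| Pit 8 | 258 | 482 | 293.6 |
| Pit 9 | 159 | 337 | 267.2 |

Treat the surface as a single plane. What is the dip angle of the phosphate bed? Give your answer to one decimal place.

Two edge vectors: Pit 7→Pit 8 = (98, 223, 37.4), Pit 7→Pit 9 = (-1, 78, 11).
Normal n = (Pit 7→Pit 8) × (Pit 7→Pit 9) = (-464.2, -1115.4, 7867).
So ∂z/∂x = −n_x/n_z = 0.05901 and ∂z/∂y = −n_y/n_z = 0.14178.
Gradient magnitude |∇z| = √(a² + b²) = √(0.00348 + 0.02010) = 0.15357.
True dip = arctan(0.15357) = 8.7°, dipping toward SSW (azimuth ≈ 203°).

8.7°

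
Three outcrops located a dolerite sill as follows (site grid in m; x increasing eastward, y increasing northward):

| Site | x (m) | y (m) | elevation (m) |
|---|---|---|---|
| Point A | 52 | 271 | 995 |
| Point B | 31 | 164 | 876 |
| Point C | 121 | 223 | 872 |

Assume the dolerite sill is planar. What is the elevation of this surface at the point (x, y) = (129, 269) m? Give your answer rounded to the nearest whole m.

Let the plane be z = a·x + b·y + c.
Point B−Point A: −21a − 107b = −119;  Point C−Point A: 69a − 48b = −123.
Solving gives a = −0.88774, b = 1.28638.
Then c = 995 − a·52 − b·271 = 692.55.
At (129, 269): z = −114.5 + 346.0 + 692.55 = 924.1 m.

924 m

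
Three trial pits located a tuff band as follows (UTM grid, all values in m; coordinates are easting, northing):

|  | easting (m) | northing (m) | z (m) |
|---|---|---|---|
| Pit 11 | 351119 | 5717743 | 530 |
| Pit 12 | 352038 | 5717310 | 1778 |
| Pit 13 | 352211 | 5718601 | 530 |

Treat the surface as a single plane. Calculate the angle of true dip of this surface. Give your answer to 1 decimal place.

54.0°

Two edge vectors: Pit 11→Pit 12 = (919, -433, 1248), Pit 11→Pit 13 = (1092, 858, 0).
Normal n = (Pit 11→Pit 12) × (Pit 11→Pit 13) = (-1070784, 1362816, 1261338).
So ∂z/∂easting = −n_x/n_z = 0.84893 and ∂z/∂northing = −n_y/n_z = −1.08045.
Gradient magnitude |∇z| = √(a² + b²) = √(0.72068 + 1.16738) = 1.37407.
True dip = arctan(1.37407) = 54.0°, dipping toward NW (azimuth ≈ 322°).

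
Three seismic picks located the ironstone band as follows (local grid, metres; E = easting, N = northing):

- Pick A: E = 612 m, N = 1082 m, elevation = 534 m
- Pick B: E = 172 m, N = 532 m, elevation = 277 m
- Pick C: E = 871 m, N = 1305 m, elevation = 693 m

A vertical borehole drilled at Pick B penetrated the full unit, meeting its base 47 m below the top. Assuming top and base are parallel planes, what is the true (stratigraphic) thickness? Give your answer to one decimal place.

Two edge vectors: Pick A→Pick B = (-440, -550, -257), Pick A→Pick C = (259, 223, 159).
Normal n = (Pick A→Pick B) × (Pick A→Pick C) = (-30139, 3397, 44330).
So ∂z/∂E = −n_x/n_z = 0.67988 and ∂z/∂N = −n_y/n_z = −0.07663.
|∇z| = √(a²+b²) = 0.68418, so dip δ = arctan(0.68418) = 34.38°.
True thickness = vertical thickness × cos δ = 47 × cos 34.38° = 38.8 m.

38.8 m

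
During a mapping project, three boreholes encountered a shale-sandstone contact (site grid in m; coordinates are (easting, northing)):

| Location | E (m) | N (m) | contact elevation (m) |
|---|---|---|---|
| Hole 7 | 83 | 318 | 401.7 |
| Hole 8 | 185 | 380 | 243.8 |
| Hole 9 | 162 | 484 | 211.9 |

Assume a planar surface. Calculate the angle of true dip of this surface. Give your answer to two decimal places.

53.05°

Let the plane be z = a·E + b·N + c.
Hole 8−Hole 7: 102a + 62b = −157.9;  Hole 9−Hole 7: 79a + 166b = −189.8.
Solving gives a = −1.20025, b = −0.57217.
Gradient magnitude |∇z| = √(a² + b²) = √(1.44060 + 0.32738) = 1.32965.
True dip = arctan(1.32965) = 53.05°, dipping toward ENE (azimuth ≈ 065°).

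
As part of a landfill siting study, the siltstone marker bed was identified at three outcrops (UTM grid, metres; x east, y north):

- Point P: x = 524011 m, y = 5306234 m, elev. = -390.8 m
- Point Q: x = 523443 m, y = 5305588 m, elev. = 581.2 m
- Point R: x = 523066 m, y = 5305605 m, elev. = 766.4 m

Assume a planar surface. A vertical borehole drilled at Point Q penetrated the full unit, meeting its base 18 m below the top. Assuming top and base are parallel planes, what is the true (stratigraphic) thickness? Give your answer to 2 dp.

11.73 m

Two edge vectors: Point P→Point Q = (-568, -646, 972), Point P→Point R = (-945, -629, 1157.2).
Normal n = (Point P→Point Q) × (Point P→Point R) = (-136163.2, -261250.4, -253198).
So ∂z/∂x = −n_x/n_z = −0.53777 and ∂z/∂y = −n_y/n_z = −1.03180.
|∇z| = √(a²+b²) = 1.16354, so dip δ = arctan(1.16354) = 49.32°.
True thickness = vertical thickness × cos δ = 18 × cos 49.32° = 11.73 m.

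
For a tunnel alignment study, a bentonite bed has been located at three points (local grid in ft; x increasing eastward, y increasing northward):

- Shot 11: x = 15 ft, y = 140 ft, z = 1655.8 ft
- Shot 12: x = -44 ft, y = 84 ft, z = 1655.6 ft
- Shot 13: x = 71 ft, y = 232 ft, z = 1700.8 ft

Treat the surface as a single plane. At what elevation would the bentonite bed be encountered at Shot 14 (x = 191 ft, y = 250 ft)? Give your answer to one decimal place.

Let the plane be z = a·x + b·y + c.
Shot 12−Shot 11: −59a − 56b = −0.2;  Shot 13−Shot 11: 56a + 92b = 45.
Solving gives a = −1.09145, b = 1.15349.
Then c = 1655.8 − a·15 − b·140 = 1510.68.
At (191, 250): z = −208.5 + 288.4 + 1510.68 = 1590.6 ft.

1590.6 ft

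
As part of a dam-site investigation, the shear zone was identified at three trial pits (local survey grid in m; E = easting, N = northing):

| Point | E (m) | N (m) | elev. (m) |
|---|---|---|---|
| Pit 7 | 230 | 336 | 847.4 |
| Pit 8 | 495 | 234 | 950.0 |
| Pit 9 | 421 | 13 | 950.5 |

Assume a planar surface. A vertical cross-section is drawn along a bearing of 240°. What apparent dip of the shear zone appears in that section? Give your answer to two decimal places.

Two edge vectors: Pit 7→Pit 8 = (265, -102, 102.6), Pit 7→Pit 9 = (191, -323, 103.1).
Normal n = (Pit 7→Pit 8) × (Pit 7→Pit 9) = (22623.6, -7724.9, -66113).
So ∂z/∂E = −n_x/n_z = 0.34220 and ∂z/∂N = −n_y/n_z = −0.11684.
Unit vector along 240° is (sin 240°, cos 240°) = (-0.8660, -0.5000).
Slope in that direction = a·(-0.8660) + b·(-0.5000) = −0.23793.
Apparent dip = arctan|0.23793| = 13.38° (true dip is 19.9°, so apparent ≤ true as expected).

13.38°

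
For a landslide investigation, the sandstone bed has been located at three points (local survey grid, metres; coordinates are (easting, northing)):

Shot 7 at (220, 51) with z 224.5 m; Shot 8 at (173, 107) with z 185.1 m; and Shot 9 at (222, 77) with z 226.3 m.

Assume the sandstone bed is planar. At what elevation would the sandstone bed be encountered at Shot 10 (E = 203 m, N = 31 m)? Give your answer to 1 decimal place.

Two edge vectors: Shot 7→Shot 8 = (-47, 56, -39.4), Shot 7→Shot 9 = (2, 26, 1.8).
Normal n = (Shot 7→Shot 8) × (Shot 7→Shot 9) = (1125.2, 5.8, -1334).
So ∂z/∂E = −n_x/n_z = 0.84348 and ∂z/∂N = −n_y/n_z = 0.00435.
Intercept c from Shot 7: 224.5 − 185.57 − 0.22 = 38.71.
At (203, 31): z = 171.2 + 0.1 + 38.71 = 210.1 m.

210.1 m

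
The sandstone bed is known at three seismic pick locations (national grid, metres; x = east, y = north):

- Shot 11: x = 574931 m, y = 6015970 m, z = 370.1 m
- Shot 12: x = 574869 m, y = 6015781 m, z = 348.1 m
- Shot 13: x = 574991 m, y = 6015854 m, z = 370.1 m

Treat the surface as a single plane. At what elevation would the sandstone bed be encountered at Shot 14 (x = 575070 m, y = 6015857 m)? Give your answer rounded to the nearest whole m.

Let the plane be z = a·x + b·y + c.
Shot 12−Shot 11: −62a − 189b = −22;  Shot 13−Shot 11: 60a − 116b = 0.
Solving gives a = 0.13770775, b = 0.07122815.
Then c = 370.1 − a·574931 − b·6015970 = −507308.74.
At (575070, 6015857): z = 79191.6 + 428498.3 − 507308.74 = 381.2 m.

381 m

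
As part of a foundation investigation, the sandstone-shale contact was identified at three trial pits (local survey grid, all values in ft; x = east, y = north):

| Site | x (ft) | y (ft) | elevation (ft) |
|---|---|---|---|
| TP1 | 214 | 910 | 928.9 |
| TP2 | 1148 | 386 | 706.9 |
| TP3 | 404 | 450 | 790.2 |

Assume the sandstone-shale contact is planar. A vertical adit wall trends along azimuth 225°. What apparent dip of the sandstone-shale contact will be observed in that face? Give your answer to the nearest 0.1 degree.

Two edge vectors: TP1→TP2 = (934, -524, -222), TP1→TP3 = (190, -460, -138.7).
Normal n = (TP1→TP2) × (TP1→TP3) = (-29441.2, 87365.8, -330080).
So ∂z/∂x = −n_x/n_z = −0.08919 and ∂z/∂y = −n_y/n_z = 0.26468.
Unit vector along 225° is (sin 225°, cos 225°) = (-0.7071, -0.7071).
Slope in that direction = a·(-0.7071) + b·(-0.7071) = −0.12409.
Apparent dip = arctan|0.12409| = 7.1° (true dip is 15.6°, so apparent ≤ true as expected).

7.1°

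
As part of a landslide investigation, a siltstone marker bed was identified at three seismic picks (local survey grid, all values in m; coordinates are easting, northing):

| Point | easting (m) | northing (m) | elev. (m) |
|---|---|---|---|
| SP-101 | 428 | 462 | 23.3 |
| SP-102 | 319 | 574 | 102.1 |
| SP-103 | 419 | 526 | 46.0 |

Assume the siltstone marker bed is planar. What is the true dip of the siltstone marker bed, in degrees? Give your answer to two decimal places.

27.15°

Two edge vectors: SP-101→SP-102 = (-109, 112, 78.8), SP-101→SP-103 = (-9, 64, 22.7).
Normal n = (SP-101→SP-102) × (SP-101→SP-103) = (-2500.8, 1765.1, -5968).
So ∂z/∂easting = −n_x/n_z = −0.41903 and ∂z/∂northing = −n_y/n_z = 0.29576.
Gradient magnitude |∇z| = √(a² + b²) = √(0.17559 + 0.08747) = 0.51290.
True dip = arctan(0.51290) = 27.15°, dipping toward SE (azimuth ≈ 125°).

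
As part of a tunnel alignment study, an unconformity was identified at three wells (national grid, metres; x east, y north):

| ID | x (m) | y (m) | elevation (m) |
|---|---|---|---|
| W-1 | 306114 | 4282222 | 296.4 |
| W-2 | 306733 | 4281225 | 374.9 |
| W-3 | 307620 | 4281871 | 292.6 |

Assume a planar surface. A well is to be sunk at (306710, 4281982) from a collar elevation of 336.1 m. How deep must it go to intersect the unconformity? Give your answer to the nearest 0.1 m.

31.7 m

Let the plane be z = a·x + b·y + c.
W-2−W-1: 619a − 997b = 78.5;  W-3−W-1: 1506a − 351b = −3.8.
Solving gives a = −0.024405687, b = −0.093888786.
Then c = 296.4 − a·306114 − b·4282222 = 409819.95.
At (306710, 4281982): z_contact = −7485.47 − 402030.09 + 409819.95 = 304.39 m.
Depth below ground = 336.1 − 304.39 = 31.7 m.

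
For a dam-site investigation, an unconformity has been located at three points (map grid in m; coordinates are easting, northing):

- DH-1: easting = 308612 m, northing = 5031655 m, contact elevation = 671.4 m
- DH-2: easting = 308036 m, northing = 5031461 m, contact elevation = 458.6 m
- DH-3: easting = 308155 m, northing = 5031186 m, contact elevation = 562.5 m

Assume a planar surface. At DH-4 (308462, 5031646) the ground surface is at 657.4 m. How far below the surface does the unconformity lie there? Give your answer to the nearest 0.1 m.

Two edge vectors: DH-1→DH-2 = (-576, -194, -212.8), DH-1→DH-3 = (-457, -469, -108.9).
Normal n = (DH-1→DH-2) × (DH-1→DH-3) = (-78676.6, 34523.2, 181486).
So ∂z/∂easting = −n_x/n_z = 0.433513329 and ∂z/∂northing = −n_y/n_z = −0.190225141.
Intercept c from DH-1: 671.4 − 133787.42 + 957147.28 = 824031.27.
At (308462, 5031646): z_contact = 133722.39 − 957145.57 + 824031.27 = 608.09 m.
Depth below ground = 657.4 − 608.09 = 49.3 m.

49.3 m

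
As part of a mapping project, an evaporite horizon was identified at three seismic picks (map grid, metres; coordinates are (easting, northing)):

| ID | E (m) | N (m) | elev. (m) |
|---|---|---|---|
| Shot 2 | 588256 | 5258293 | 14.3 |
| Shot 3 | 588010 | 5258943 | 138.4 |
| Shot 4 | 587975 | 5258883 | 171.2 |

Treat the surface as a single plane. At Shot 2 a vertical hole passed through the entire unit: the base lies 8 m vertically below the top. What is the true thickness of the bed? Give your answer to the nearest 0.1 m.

6.3 m

Let the plane be z = a·E + b·N + c.
Shot 3−Shot 2: −246a + 650b = 124.1;  Shot 4−Shot 2: −281a + 590b = 156.9.
Solving gives a = −0.76689, b = −0.09931.
|∇z| = √(a²+b²) = 0.77329, so dip δ = arctan(0.77329) = 37.71°.
True thickness = vertical thickness × cos δ = 8 × cos 37.71° = 6.3 m.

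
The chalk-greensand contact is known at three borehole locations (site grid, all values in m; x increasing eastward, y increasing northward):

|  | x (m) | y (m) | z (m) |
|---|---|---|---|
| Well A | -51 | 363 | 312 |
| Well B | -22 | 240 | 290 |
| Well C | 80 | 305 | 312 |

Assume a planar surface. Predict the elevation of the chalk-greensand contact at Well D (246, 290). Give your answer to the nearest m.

324 m

Two edge vectors: Well A→Well B = (29, -123, -22), Well A→Well C = (131, -58, 0).
Normal n = (Well A→Well B) × (Well A→Well C) = (-1276, -2882, 14431).
So ∂z/∂x = −n_x/n_z = 0.08842 and ∂z/∂y = −n_y/n_z = 0.19971.
Intercept c from Well A: 312 + 4.51 − 72.49 = 244.02.
At (246, 290): z = 21.8 + 57.9 + 244.02 = 323.7 m.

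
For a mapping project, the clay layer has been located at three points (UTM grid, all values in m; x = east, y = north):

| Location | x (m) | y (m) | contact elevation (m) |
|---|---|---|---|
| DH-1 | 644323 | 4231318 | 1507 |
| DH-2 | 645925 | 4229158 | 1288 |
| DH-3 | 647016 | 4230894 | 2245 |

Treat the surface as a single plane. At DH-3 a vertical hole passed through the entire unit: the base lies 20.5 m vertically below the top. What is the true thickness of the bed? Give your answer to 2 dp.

18.51 m

Let the plane be z = a·x + b·y + c.
DH-2−DH-1: 1602a − 2160b = −219;  DH-3−DH-1: 2693a − 424b = 738.
Solving gives a = 0.32835, b = 0.34491.
|∇z| = √(a²+b²) = 0.47621, so dip δ = arctan(0.47621) = 25.46°.
True thickness = vertical thickness × cos δ = 20.5 × cos 25.46° = 18.51 m.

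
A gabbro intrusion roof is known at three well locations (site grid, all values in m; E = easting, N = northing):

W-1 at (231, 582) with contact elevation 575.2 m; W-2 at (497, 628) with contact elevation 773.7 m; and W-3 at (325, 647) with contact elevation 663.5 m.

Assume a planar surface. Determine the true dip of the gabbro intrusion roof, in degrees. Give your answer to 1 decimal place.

37.8°

Two edge vectors: W-1→W-2 = (266, 46, 198.5), W-1→W-3 = (94, 65, 88.3).
Normal n = (W-1→W-2) × (W-1→W-3) = (-8840.7, -4828.8, 12966).
So ∂z/∂E = −n_x/n_z = 0.68184 and ∂z/∂N = −n_y/n_z = 0.37242.
Gradient magnitude |∇z| = √(a² + b²) = √(0.46490 + 0.13870) = 0.77692.
True dip = arctan(0.77692) = 37.8°, dipping toward WSW (azimuth ≈ 241°).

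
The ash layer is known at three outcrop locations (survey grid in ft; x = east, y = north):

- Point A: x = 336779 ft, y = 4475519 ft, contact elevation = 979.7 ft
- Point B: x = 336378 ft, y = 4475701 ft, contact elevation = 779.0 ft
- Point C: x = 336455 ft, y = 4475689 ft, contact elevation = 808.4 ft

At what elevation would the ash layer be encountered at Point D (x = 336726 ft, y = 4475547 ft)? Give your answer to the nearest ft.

Let the plane be z = a·x + b·y + c.
Point B−Point A: −401a + 182b = −200.7;  Point C−Point A: −324a + 170b = −171.3.
Solving gives a = 0.31975657, b = −0.39822865.
Then c = 979.7 − a·336779 − b·4475519 = 1675572.27.
At (336726, 4475547): z = 107670.4 − 1782291.0 + 1675572.27 = 951.6 ft.

952 ft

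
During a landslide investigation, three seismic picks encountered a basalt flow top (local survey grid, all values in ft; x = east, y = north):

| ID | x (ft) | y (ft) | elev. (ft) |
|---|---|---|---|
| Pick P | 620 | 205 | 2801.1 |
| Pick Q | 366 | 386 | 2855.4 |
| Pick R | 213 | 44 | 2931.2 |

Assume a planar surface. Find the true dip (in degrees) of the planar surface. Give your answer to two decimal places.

Let the plane be z = a·x + b·y + c.
Pick Q−Pick P: −254a + 181b = 54.3;  Pick R−Pick P: −407a − 161b = 130.1.
Solving gives a = −0.28186, b = −0.09554.
Gradient magnitude |∇z| = √(a² + b²) = √(0.07945 + 0.00913) = 0.29761.
True dip = arctan(0.29761) = 16.57°, dipping toward ENE (azimuth ≈ 071°).

16.57°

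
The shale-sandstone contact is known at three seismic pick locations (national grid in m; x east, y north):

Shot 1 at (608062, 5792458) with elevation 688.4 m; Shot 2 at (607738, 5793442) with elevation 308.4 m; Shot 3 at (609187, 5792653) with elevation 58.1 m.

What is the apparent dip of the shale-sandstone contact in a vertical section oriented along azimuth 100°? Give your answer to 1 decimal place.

Two edge vectors: Shot 1→Shot 2 = (-324, 984, -380), Shot 1→Shot 3 = (1125, 195, -630.3).
Normal n = (Shot 1→Shot 2) × (Shot 1→Shot 3) = (-546115.2, -631717.2, -1170180).
So ∂z/∂x = −n_x/n_z = −0.46669 and ∂z/∂y = −n_y/n_z = −0.53985.
Unit vector along 100° is (sin 100°, cos 100°) = (0.9848, -0.1736).
Slope in that direction = a·(0.9848) + b·(-0.1736) = −0.36586.
Apparent dip = arctan|0.36586| = 20.1° (true dip is 35.5°, so apparent ≤ true as expected).

20.1°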